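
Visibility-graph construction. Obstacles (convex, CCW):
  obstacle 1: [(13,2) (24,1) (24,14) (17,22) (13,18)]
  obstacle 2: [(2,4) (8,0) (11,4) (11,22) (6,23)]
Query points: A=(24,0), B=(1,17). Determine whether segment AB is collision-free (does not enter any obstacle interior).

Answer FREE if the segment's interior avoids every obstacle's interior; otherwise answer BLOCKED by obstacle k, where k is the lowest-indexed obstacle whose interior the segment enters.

Obstacle 1 [(13,2) (24,1) (24,14) (17,22) (13,18)]:
  edge (13,2)–(24,1): crosses AB
  edge (24,1)–(24,14): clear
  edge (24,14)–(17,22): clear
  edge (17,22)–(13,18): clear
  edge (13,18)–(13,2): crosses AB
  → BLOCKED
Obstacle 2 [(2,4) (8,0) (11,4) (11,22) (6,23)]:
  edge (2,4)–(8,0): clear
  edge (8,0)–(11,4): clear
  edge (11,4)–(11,22): crosses AB
  edge (11,22)–(6,23): clear
  edge (6,23)–(2,4): crosses AB
  → BLOCKED

BLOCKED by obstacle 1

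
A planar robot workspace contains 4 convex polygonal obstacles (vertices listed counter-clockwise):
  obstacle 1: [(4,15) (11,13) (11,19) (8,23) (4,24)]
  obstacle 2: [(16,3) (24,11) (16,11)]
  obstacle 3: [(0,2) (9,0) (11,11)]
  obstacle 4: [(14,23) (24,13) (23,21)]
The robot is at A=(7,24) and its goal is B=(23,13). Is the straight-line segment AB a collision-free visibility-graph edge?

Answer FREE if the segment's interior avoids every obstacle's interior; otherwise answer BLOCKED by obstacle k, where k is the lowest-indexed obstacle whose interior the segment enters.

FREE

Obstacle 1 [(4,15) (11,13) (11,19) (8,23) (4,24)]:
  edge (4,15)–(11,13): clear
  edge (11,13)–(11,19): clear
  edge (11,19)–(8,23): clear
  edge (8,23)–(4,24): clear
  edge (4,24)–(4,15): clear
  midpoint (15,37/2) outside
  → clear
Obstacle 2 [(16,3) (24,11) (16,11)]:
  edge (16,3)–(24,11): clear
  edge (24,11)–(16,11): clear
  edge (16,11)–(16,3): clear
  midpoint (15,37/2) outside
  → clear
Obstacle 3 [(0,2) (9,0) (11,11)]:
  edge (0,2)–(9,0): clear
  edge (9,0)–(11,11): clear
  edge (11,11)–(0,2): clear
  midpoint (15,37/2) outside
  → clear
Obstacle 4 [(14,23) (24,13) (23,21)]:
  edge (14,23)–(24,13): clear
  edge (24,13)–(23,21): clear
  edge (23,21)–(14,23): clear
  midpoint (15,37/2) outside
  → clear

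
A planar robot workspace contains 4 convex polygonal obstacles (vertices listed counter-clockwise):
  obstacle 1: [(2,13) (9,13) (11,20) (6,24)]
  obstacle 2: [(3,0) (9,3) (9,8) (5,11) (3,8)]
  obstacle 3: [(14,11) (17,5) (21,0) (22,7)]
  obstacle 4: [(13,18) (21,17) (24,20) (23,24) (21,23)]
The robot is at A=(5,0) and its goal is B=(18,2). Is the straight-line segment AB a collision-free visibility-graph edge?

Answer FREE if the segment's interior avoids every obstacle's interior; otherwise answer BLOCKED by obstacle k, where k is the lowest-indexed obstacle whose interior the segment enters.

Obstacle 1 [(2,13) (9,13) (11,20) (6,24)]:
  edge (2,13)–(9,13): clear
  edge (9,13)–(11,20): clear
  edge (11,20)–(6,24): clear
  edge (6,24)–(2,13): clear
  midpoint (23/2,1) outside
  → clear
Obstacle 2 [(3,0) (9,3) (9,8) (5,11) (3,8)]:
  edge (3,0)–(9,3): clear
  edge (9,3)–(9,8): clear
  edge (9,8)–(5,11): clear
  edge (5,11)–(3,8): clear
  edge (3,8)–(3,0): clear
  midpoint (23/2,1) outside
  → clear
Obstacle 3 [(14,11) (17,5) (21,0) (22,7)]:
  edge (14,11)–(17,5): clear
  edge (17,5)–(21,0): clear
  edge (21,0)–(22,7): clear
  edge (22,7)–(14,11): clear
  midpoint (23/2,1) outside
  → clear
Obstacle 4 [(13,18) (21,17) (24,20) (23,24) (21,23)]:
  edge (13,18)–(21,17): clear
  edge (21,17)–(24,20): clear
  edge (24,20)–(23,24): clear
  edge (23,24)–(21,23): clear
  edge (21,23)–(13,18): clear
  midpoint (23/2,1) outside
  → clear

FREE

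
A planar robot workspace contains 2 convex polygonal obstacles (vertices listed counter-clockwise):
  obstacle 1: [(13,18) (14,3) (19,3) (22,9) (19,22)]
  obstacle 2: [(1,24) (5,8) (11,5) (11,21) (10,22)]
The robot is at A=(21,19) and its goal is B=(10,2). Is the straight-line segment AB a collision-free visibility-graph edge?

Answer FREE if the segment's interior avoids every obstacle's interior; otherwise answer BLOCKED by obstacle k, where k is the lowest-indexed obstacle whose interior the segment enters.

BLOCKED by obstacle 1

Obstacle 1 [(13,18) (14,3) (19,3) (22,9) (19,22)]:
  edge (13,18)–(14,3): crosses AB
  edge (14,3)–(19,3): clear
  edge (19,3)–(22,9): clear
  edge (22,9)–(19,22): crosses AB
  edge (19,22)–(13,18): clear
  → BLOCKED
Obstacle 2 [(1,24) (5,8) (11,5) (11,21) (10,22)]:
  edge (1,24)–(5,8): clear
  edge (5,8)–(11,5): clear
  edge (11,5)–(11,21): clear
  edge (11,21)–(10,22): clear
  edge (10,22)–(1,24): clear
  midpoint (31/2,21/2) outside
  → clear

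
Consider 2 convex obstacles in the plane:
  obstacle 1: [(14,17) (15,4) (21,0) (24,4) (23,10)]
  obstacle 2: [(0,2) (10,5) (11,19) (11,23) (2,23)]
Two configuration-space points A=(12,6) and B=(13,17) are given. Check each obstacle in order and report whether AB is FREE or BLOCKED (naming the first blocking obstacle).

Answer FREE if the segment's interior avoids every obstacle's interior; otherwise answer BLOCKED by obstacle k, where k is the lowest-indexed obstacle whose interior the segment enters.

FREE

Obstacle 1 [(14,17) (15,4) (21,0) (24,4) (23,10)]:
  edge (14,17)–(15,4): clear
  edge (15,4)–(21,0): clear
  edge (21,0)–(24,4): clear
  edge (24,4)–(23,10): clear
  edge (23,10)–(14,17): clear
  midpoint (25/2,23/2) outside
  → clear
Obstacle 2 [(0,2) (10,5) (11,19) (11,23) (2,23)]:
  edge (0,2)–(10,5): clear
  edge (10,5)–(11,19): clear
  edge (11,19)–(11,23): clear
  edge (11,23)–(2,23): clear
  edge (2,23)–(0,2): clear
  midpoint (25/2,23/2) outside
  → clear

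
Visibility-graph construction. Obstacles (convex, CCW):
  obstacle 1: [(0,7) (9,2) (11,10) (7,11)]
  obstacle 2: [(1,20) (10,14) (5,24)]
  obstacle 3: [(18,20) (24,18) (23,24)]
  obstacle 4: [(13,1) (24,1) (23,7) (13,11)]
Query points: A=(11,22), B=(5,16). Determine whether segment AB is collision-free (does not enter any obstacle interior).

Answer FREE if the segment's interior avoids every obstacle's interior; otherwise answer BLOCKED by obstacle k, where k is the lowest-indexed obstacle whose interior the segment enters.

Obstacle 1 [(0,7) (9,2) (11,10) (7,11)]:
  edge (0,7)–(9,2): clear
  edge (9,2)–(11,10): clear
  edge (11,10)–(7,11): clear
  edge (7,11)–(0,7): clear
  midpoint (8,19) outside
  → clear
Obstacle 2 [(1,20) (10,14) (5,24)]:
  edge (1,20)–(10,14): crosses AB
  edge (10,14)–(5,24): crosses AB
  edge (5,24)–(1,20): clear
  → BLOCKED
Obstacle 3 [(18,20) (24,18) (23,24)]:
  edge (18,20)–(24,18): clear
  edge (24,18)–(23,24): clear
  edge (23,24)–(18,20): clear
  midpoint (8,19) outside
  → clear
Obstacle 4 [(13,1) (24,1) (23,7) (13,11)]:
  edge (13,1)–(24,1): clear
  edge (24,1)–(23,7): clear
  edge (23,7)–(13,11): clear
  edge (13,11)–(13,1): clear
  midpoint (8,19) outside
  → clear

BLOCKED by obstacle 2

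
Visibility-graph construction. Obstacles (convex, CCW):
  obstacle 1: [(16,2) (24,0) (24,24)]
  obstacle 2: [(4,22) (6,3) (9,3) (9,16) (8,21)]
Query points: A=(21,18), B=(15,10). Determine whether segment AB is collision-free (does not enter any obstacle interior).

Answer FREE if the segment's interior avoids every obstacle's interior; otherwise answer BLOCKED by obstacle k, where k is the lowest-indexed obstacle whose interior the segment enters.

Obstacle 1 [(16,2) (24,0) (24,24)]:
  edge (16,2)–(24,0): clear
  edge (24,0)–(24,24): clear
  edge (24,24)–(16,2): clear
  midpoint (18,14) outside
  → clear
Obstacle 2 [(4,22) (6,3) (9,3) (9,16) (8,21)]:
  edge (4,22)–(6,3): clear
  edge (6,3)–(9,3): clear
  edge (9,3)–(9,16): clear
  edge (9,16)–(8,21): clear
  edge (8,21)–(4,22): clear
  midpoint (18,14) outside
  → clear

FREE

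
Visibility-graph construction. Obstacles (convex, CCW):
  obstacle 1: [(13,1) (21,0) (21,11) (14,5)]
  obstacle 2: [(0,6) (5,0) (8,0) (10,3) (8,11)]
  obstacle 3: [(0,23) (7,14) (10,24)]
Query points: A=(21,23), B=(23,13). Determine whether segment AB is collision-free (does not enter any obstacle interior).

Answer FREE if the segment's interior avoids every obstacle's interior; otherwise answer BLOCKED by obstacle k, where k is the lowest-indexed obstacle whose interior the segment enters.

Obstacle 1 [(13,1) (21,0) (21,11) (14,5)]:
  edge (13,1)–(21,0): clear
  edge (21,0)–(21,11): clear
  edge (21,11)–(14,5): clear
  edge (14,5)–(13,1): clear
  midpoint (22,18) outside
  → clear
Obstacle 2 [(0,6) (5,0) (8,0) (10,3) (8,11)]:
  edge (0,6)–(5,0): clear
  edge (5,0)–(8,0): clear
  edge (8,0)–(10,3): clear
  edge (10,3)–(8,11): clear
  edge (8,11)–(0,6): clear
  midpoint (22,18) outside
  → clear
Obstacle 3 [(0,23) (7,14) (10,24)]:
  edge (0,23)–(7,14): clear
  edge (7,14)–(10,24): clear
  edge (10,24)–(0,23): clear
  midpoint (22,18) outside
  → clear

FREE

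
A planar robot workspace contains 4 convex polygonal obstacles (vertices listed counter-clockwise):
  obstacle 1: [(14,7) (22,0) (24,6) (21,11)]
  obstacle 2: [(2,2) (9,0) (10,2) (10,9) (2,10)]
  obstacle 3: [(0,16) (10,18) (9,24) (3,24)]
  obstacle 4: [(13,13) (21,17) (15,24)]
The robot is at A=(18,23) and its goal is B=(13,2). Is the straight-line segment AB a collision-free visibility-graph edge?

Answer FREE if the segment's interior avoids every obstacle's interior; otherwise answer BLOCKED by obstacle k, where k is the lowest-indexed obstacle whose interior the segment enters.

Obstacle 1 [(14,7) (22,0) (24,6) (21,11)]:
  edge (14,7)–(22,0): crosses AB
  edge (22,0)–(24,6): clear
  edge (24,6)–(21,11): clear
  edge (21,11)–(14,7): crosses AB
  → BLOCKED
Obstacle 2 [(2,2) (9,0) (10,2) (10,9) (2,10)]:
  edge (2,2)–(9,0): clear
  edge (9,0)–(10,2): clear
  edge (10,2)–(10,9): clear
  edge (10,9)–(2,10): clear
  edge (2,10)–(2,2): clear
  midpoint (31/2,25/2) outside
  → clear
Obstacle 3 [(0,16) (10,18) (9,24) (3,24)]:
  edge (0,16)–(10,18): clear
  edge (10,18)–(9,24): clear
  edge (9,24)–(3,24): clear
  edge (3,24)–(0,16): clear
  midpoint (31/2,25/2) outside
  → clear
Obstacle 4 [(13,13) (21,17) (15,24)]:
  edge (13,13)–(21,17): crosses AB
  edge (21,17)–(15,24): crosses AB
  edge (15,24)–(13,13): clear
  → BLOCKED

BLOCKED by obstacle 1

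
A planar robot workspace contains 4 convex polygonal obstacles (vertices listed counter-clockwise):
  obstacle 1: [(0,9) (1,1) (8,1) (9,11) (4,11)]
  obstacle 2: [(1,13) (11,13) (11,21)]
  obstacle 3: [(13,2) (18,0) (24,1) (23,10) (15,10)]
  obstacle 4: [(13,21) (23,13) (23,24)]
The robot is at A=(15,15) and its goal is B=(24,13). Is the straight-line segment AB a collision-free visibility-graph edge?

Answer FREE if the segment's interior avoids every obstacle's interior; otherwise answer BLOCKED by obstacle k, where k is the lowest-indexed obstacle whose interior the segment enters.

BLOCKED by obstacle 4

Obstacle 1 [(0,9) (1,1) (8,1) (9,11) (4,11)]:
  edge (0,9)–(1,1): clear
  edge (1,1)–(8,1): clear
  edge (8,1)–(9,11): clear
  edge (9,11)–(4,11): clear
  edge (4,11)–(0,9): clear
  midpoint (39/2,14) outside
  → clear
Obstacle 2 [(1,13) (11,13) (11,21)]:
  edge (1,13)–(11,13): clear
  edge (11,13)–(11,21): clear
  edge (11,21)–(1,13): clear
  midpoint (39/2,14) outside
  → clear
Obstacle 3 [(13,2) (18,0) (24,1) (23,10) (15,10)]:
  edge (13,2)–(18,0): clear
  edge (18,0)–(24,1): clear
  edge (24,1)–(23,10): clear
  edge (23,10)–(15,10): clear
  edge (15,10)–(13,2): clear
  midpoint (39/2,14) outside
  → clear
Obstacle 4 [(13,21) (23,13) (23,24)]:
  edge (13,21)–(23,13): crosses AB
  edge (23,13)–(23,24): crosses AB
  edge (23,24)–(13,21): clear
  → BLOCKED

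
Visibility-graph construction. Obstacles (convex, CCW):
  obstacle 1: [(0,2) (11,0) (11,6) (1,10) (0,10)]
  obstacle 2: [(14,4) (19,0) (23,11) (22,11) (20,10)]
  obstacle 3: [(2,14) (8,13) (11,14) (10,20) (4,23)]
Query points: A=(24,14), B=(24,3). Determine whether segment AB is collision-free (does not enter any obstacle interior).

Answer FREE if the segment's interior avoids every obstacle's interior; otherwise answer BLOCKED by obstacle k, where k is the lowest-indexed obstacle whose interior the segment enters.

Obstacle 1 [(0,2) (11,0) (11,6) (1,10) (0,10)]:
  edge (0,2)–(11,0): clear
  edge (11,0)–(11,6): clear
  edge (11,6)–(1,10): clear
  edge (1,10)–(0,10): clear
  edge (0,10)–(0,2): clear
  midpoint (24,17/2) outside
  → clear
Obstacle 2 [(14,4) (19,0) (23,11) (22,11) (20,10)]:
  edge (14,4)–(19,0): clear
  edge (19,0)–(23,11): clear
  edge (23,11)–(22,11): clear
  edge (22,11)–(20,10): clear
  edge (20,10)–(14,4): clear
  midpoint (24,17/2) outside
  → clear
Obstacle 3 [(2,14) (8,13) (11,14) (10,20) (4,23)]:
  edge (2,14)–(8,13): clear
  edge (8,13)–(11,14): clear
  edge (11,14)–(10,20): clear
  edge (10,20)–(4,23): clear
  edge (4,23)–(2,14): clear
  midpoint (24,17/2) outside
  → clear

FREE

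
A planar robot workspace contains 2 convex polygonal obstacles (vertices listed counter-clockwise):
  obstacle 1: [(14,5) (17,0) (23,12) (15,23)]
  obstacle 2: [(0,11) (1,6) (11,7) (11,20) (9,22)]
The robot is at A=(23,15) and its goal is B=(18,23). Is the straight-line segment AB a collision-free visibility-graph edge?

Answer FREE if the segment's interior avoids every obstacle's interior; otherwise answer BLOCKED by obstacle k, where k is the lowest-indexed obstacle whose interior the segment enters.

Obstacle 1 [(14,5) (17,0) (23,12) (15,23)]:
  edge (14,5)–(17,0): clear
  edge (17,0)–(23,12): clear
  edge (23,12)–(15,23): clear
  edge (15,23)–(14,5): clear
  midpoint (41/2,19) outside
  → clear
Obstacle 2 [(0,11) (1,6) (11,7) (11,20) (9,22)]:
  edge (0,11)–(1,6): clear
  edge (1,6)–(11,7): clear
  edge (11,7)–(11,20): clear
  edge (11,20)–(9,22): clear
  edge (9,22)–(0,11): clear
  midpoint (41/2,19) outside
  → clear

FREE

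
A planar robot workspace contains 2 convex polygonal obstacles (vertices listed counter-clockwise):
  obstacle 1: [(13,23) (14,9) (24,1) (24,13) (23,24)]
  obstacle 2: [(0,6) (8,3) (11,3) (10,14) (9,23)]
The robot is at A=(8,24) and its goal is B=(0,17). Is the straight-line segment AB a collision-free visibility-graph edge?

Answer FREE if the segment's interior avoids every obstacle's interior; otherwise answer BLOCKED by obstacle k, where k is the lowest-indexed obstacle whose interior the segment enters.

Obstacle 1 [(13,23) (14,9) (24,1) (24,13) (23,24)]:
  edge (13,23)–(14,9): clear
  edge (14,9)–(24,1): clear
  edge (24,1)–(24,13): clear
  edge (24,13)–(23,24): clear
  edge (23,24)–(13,23): clear
  midpoint (4,41/2) outside
  → clear
Obstacle 2 [(0,6) (8,3) (11,3) (10,14) (9,23)]:
  edge (0,6)–(8,3): clear
  edge (8,3)–(11,3): clear
  edge (11,3)–(10,14): clear
  edge (10,14)–(9,23): clear
  edge (9,23)–(0,6): clear
  midpoint (4,41/2) outside
  → clear

FREE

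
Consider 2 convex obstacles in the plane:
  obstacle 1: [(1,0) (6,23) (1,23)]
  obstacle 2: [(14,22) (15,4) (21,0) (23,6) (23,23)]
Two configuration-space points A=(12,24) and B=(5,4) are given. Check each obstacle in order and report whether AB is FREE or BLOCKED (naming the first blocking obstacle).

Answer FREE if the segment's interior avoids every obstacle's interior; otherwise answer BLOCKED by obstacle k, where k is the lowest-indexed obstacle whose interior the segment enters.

FREE

Obstacle 1 [(1,0) (6,23) (1,23)]:
  edge (1,0)–(6,23): clear
  edge (6,23)–(1,23): clear
  edge (1,23)–(1,0): clear
  midpoint (17/2,14) outside
  → clear
Obstacle 2 [(14,22) (15,4) (21,0) (23,6) (23,23)]:
  edge (14,22)–(15,4): clear
  edge (15,4)–(21,0): clear
  edge (21,0)–(23,6): clear
  edge (23,6)–(23,23): clear
  edge (23,23)–(14,22): clear
  midpoint (17/2,14) outside
  → clear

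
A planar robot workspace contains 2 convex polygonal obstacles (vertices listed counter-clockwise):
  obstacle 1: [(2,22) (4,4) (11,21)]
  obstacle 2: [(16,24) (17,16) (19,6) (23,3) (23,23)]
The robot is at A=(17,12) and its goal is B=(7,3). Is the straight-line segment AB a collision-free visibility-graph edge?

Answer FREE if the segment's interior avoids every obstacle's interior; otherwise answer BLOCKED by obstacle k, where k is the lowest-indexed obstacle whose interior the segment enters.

FREE

Obstacle 1 [(2,22) (4,4) (11,21)]:
  edge (2,22)–(4,4): clear
  edge (4,4)–(11,21): clear
  edge (11,21)–(2,22): clear
  midpoint (12,15/2) outside
  → clear
Obstacle 2 [(16,24) (17,16) (19,6) (23,3) (23,23)]:
  edge (16,24)–(17,16): clear
  edge (17,16)–(19,6): clear
  edge (19,6)–(23,3): clear
  edge (23,3)–(23,23): clear
  edge (23,23)–(16,24): clear
  midpoint (12,15/2) outside
  → clear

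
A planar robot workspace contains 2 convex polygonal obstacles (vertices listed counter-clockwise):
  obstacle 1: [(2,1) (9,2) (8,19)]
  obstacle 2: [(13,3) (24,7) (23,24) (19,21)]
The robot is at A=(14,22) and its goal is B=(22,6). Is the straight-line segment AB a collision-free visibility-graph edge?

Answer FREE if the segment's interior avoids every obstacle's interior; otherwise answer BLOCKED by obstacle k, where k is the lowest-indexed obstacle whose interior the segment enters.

Obstacle 1 [(2,1) (9,2) (8,19)]:
  edge (2,1)–(9,2): clear
  edge (9,2)–(8,19): clear
  edge (8,19)–(2,1): clear
  midpoint (18,14) outside
  → clear
Obstacle 2 [(13,3) (24,7) (23,24) (19,21)]:
  edge (13,3)–(24,7): crosses AB
  edge (24,7)–(23,24): clear
  edge (23,24)–(19,21): clear
  edge (19,21)–(13,3): crosses AB
  → BLOCKED

BLOCKED by obstacle 2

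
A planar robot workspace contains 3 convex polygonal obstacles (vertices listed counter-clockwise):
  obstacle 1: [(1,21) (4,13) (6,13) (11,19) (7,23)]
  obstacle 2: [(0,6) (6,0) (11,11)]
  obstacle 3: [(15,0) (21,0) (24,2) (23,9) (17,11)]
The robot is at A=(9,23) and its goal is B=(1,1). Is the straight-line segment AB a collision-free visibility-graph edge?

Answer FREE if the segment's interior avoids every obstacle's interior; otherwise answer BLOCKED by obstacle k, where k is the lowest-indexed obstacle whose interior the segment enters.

BLOCKED by obstacle 1

Obstacle 1 [(1,21) (4,13) (6,13) (11,19) (7,23)]:
  edge (1,21)–(4,13): clear
  edge (4,13)–(6,13): crosses AB
  edge (6,13)–(11,19): clear
  edge (11,19)–(7,23): crosses AB
  edge (7,23)–(1,21): clear
  → BLOCKED
Obstacle 2 [(0,6) (6,0) (11,11)]:
  edge (0,6)–(6,0): crosses AB
  edge (6,0)–(11,11): clear
  edge (11,11)–(0,6): crosses AB
  → BLOCKED
Obstacle 3 [(15,0) (21,0) (24,2) (23,9) (17,11)]:
  edge (15,0)–(21,0): clear
  edge (21,0)–(24,2): clear
  edge (24,2)–(23,9): clear
  edge (23,9)–(17,11): clear
  edge (17,11)–(15,0): clear
  midpoint (5,12) outside
  → clear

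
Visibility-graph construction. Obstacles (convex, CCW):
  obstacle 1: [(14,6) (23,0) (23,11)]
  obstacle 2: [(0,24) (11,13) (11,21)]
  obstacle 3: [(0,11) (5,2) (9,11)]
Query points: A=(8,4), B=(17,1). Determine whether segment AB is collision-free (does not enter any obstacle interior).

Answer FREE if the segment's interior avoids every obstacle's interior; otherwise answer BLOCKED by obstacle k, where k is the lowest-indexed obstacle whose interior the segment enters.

FREE

Obstacle 1 [(14,6) (23,0) (23,11)]:
  edge (14,6)–(23,0): clear
  edge (23,0)–(23,11): clear
  edge (23,11)–(14,6): clear
  midpoint (25/2,5/2) outside
  → clear
Obstacle 2 [(0,24) (11,13) (11,21)]:
  edge (0,24)–(11,13): clear
  edge (11,13)–(11,21): clear
  edge (11,21)–(0,24): clear
  midpoint (25/2,5/2) outside
  → clear
Obstacle 3 [(0,11) (5,2) (9,11)]:
  edge (0,11)–(5,2): clear
  edge (5,2)–(9,11): clear
  edge (9,11)–(0,11): clear
  midpoint (25/2,5/2) outside
  → clear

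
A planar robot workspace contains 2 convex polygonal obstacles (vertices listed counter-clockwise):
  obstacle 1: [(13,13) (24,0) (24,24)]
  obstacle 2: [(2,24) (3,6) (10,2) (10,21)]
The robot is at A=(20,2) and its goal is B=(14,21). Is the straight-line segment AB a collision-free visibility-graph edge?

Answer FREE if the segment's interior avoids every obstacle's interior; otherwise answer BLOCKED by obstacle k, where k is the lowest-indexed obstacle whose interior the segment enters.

Obstacle 1 [(13,13) (24,0) (24,24)]:
  edge (13,13)–(24,0): crosses AB
  edge (24,0)–(24,24): clear
  edge (24,24)–(13,13): crosses AB
  → BLOCKED
Obstacle 2 [(2,24) (3,6) (10,2) (10,21)]:
  edge (2,24)–(3,6): clear
  edge (3,6)–(10,2): clear
  edge (10,2)–(10,21): clear
  edge (10,21)–(2,24): clear
  midpoint (17,23/2) outside
  → clear

BLOCKED by obstacle 1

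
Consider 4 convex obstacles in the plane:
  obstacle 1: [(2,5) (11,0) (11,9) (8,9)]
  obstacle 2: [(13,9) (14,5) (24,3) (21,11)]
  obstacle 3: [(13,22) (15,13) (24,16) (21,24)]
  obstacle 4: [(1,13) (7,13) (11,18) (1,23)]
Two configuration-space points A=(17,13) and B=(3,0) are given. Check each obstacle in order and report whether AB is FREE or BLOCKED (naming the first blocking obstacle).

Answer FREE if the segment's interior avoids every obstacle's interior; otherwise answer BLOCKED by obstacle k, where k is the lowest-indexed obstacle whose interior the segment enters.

BLOCKED by obstacle 1

Obstacle 1 [(2,5) (11,0) (11,9) (8,9)]:
  edge (2,5)–(11,0): crosses AB
  edge (11,0)–(11,9): crosses AB
  edge (11,9)–(8,9): clear
  edge (8,9)–(2,5): clear
  → BLOCKED
Obstacle 2 [(13,9) (14,5) (24,3) (21,11)]:
  edge (13,9)–(14,5): clear
  edge (14,5)–(24,3): clear
  edge (24,3)–(21,11): clear
  edge (21,11)–(13,9): clear
  midpoint (10,13/2) outside
  → clear
Obstacle 3 [(13,22) (15,13) (24,16) (21,24)]:
  edge (13,22)–(15,13): clear
  edge (15,13)–(24,16): clear
  edge (24,16)–(21,24): clear
  edge (21,24)–(13,22): clear
  midpoint (10,13/2) outside
  → clear
Obstacle 4 [(1,13) (7,13) (11,18) (1,23)]:
  edge (1,13)–(7,13): clear
  edge (7,13)–(11,18): clear
  edge (11,18)–(1,23): clear
  edge (1,23)–(1,13): clear
  midpoint (10,13/2) outside
  → clear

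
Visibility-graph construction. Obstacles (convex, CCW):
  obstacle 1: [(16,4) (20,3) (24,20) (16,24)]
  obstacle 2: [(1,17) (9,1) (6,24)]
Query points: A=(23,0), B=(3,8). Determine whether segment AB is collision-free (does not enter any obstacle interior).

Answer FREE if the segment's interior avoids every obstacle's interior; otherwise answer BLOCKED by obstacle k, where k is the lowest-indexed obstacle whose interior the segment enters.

Obstacle 1 [(16,4) (20,3) (24,20) (16,24)]:
  edge (16,4)–(20,3): clear
  edge (20,3)–(24,20): clear
  edge (24,20)–(16,24): clear
  edge (16,24)–(16,4): clear
  midpoint (13,4) outside
  → clear
Obstacle 2 [(1,17) (9,1) (6,24)]:
  edge (1,17)–(9,1): crosses AB
  edge (9,1)–(6,24): crosses AB
  edge (6,24)–(1,17): clear
  → BLOCKED

BLOCKED by obstacle 2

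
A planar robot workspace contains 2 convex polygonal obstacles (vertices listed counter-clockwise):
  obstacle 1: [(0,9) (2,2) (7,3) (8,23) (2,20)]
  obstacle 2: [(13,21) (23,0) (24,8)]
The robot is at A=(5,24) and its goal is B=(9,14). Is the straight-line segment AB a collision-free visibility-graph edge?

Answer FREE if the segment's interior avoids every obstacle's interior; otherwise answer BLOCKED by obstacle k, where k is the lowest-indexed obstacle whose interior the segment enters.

BLOCKED by obstacle 1

Obstacle 1 [(0,9) (2,2) (7,3) (8,23) (2,20)]:
  edge (0,9)–(2,2): clear
  edge (2,2)–(7,3): clear
  edge (7,3)–(8,23): crosses AB
  edge (8,23)–(2,20): crosses AB
  edge (2,20)–(0,9): clear
  → BLOCKED
Obstacle 2 [(13,21) (23,0) (24,8)]:
  edge (13,21)–(23,0): clear
  edge (23,0)–(24,8): clear
  edge (24,8)–(13,21): clear
  midpoint (7,19) outside
  → clear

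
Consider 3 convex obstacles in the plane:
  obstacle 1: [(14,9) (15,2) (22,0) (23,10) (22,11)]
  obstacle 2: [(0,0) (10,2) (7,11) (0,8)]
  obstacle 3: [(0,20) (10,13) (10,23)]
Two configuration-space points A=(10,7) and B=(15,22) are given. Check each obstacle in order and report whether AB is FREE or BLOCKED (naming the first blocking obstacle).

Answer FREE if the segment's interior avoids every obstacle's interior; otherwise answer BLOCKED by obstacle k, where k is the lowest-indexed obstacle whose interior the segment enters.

FREE

Obstacle 1 [(14,9) (15,2) (22,0) (23,10) (22,11)]:
  edge (14,9)–(15,2): clear
  edge (15,2)–(22,0): clear
  edge (22,0)–(23,10): clear
  edge (23,10)–(22,11): clear
  edge (22,11)–(14,9): clear
  midpoint (25/2,29/2) outside
  → clear
Obstacle 2 [(0,0) (10,2) (7,11) (0,8)]:
  edge (0,0)–(10,2): clear
  edge (10,2)–(7,11): clear
  edge (7,11)–(0,8): clear
  edge (0,8)–(0,0): clear
  midpoint (25/2,29/2) outside
  → clear
Obstacle 3 [(0,20) (10,13) (10,23)]:
  edge (0,20)–(10,13): clear
  edge (10,13)–(10,23): clear
  edge (10,23)–(0,20): clear
  midpoint (25/2,29/2) outside
  → clear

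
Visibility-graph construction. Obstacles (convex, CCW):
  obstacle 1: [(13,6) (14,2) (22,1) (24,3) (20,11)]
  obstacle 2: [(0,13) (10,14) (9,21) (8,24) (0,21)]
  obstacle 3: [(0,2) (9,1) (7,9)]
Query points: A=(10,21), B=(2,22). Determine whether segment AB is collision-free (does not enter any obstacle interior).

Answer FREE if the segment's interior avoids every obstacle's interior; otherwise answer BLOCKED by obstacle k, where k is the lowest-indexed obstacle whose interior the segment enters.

Obstacle 1 [(13,6) (14,2) (22,1) (24,3) (20,11)]:
  edge (13,6)–(14,2): clear
  edge (14,2)–(22,1): clear
  edge (22,1)–(24,3): clear
  edge (24,3)–(20,11): clear
  edge (20,11)–(13,6): clear
  midpoint (6,43/2) outside
  → clear
Obstacle 2 [(0,13) (10,14) (9,21) (8,24) (0,21)]:
  edge (0,13)–(10,14): clear
  edge (10,14)–(9,21): clear
  edge (9,21)–(8,24): crosses AB
  edge (8,24)–(0,21): crosses AB
  edge (0,21)–(0,13): clear
  → BLOCKED
Obstacle 3 [(0,2) (9,1) (7,9)]:
  edge (0,2)–(9,1): clear
  edge (9,1)–(7,9): clear
  edge (7,9)–(0,2): clear
  midpoint (6,43/2) outside
  → clear

BLOCKED by obstacle 2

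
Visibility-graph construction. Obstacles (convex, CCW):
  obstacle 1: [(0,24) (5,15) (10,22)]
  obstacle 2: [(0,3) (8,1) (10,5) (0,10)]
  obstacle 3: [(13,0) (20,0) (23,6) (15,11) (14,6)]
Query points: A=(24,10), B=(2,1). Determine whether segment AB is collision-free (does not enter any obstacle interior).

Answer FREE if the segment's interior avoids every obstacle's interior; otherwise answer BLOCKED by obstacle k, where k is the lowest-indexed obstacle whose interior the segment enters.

BLOCKED by obstacle 2

Obstacle 1 [(0,24) (5,15) (10,22)]:
  edge (0,24)–(5,15): clear
  edge (5,15)–(10,22): clear
  edge (10,22)–(0,24): clear
  midpoint (13,11/2) outside
  → clear
Obstacle 2 [(0,3) (8,1) (10,5) (0,10)]:
  edge (0,3)–(8,1): crosses AB
  edge (8,1)–(10,5): crosses AB
  edge (10,5)–(0,10): clear
  edge (0,10)–(0,3): clear
  → BLOCKED
Obstacle 3 [(13,0) (20,0) (23,6) (15,11) (14,6)]:
  edge (13,0)–(20,0): clear
  edge (20,0)–(23,6): clear
  edge (23,6)–(15,11): crosses AB
  edge (15,11)–(14,6): clear
  edge (14,6)–(13,0): crosses AB
  → BLOCKED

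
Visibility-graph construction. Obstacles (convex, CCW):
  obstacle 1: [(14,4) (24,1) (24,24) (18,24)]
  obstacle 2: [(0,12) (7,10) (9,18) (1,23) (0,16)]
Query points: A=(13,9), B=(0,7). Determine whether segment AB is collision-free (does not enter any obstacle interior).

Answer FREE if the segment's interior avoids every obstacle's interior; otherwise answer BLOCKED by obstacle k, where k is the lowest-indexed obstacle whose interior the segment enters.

Obstacle 1 [(14,4) (24,1) (24,24) (18,24)]:
  edge (14,4)–(24,1): clear
  edge (24,1)–(24,24): clear
  edge (24,24)–(18,24): clear
  edge (18,24)–(14,4): clear
  midpoint (13/2,8) outside
  → clear
Obstacle 2 [(0,12) (7,10) (9,18) (1,23) (0,16)]:
  edge (0,12)–(7,10): clear
  edge (7,10)–(9,18): clear
  edge (9,18)–(1,23): clear
  edge (1,23)–(0,16): clear
  edge (0,16)–(0,12): clear
  midpoint (13/2,8) outside
  → clear

FREE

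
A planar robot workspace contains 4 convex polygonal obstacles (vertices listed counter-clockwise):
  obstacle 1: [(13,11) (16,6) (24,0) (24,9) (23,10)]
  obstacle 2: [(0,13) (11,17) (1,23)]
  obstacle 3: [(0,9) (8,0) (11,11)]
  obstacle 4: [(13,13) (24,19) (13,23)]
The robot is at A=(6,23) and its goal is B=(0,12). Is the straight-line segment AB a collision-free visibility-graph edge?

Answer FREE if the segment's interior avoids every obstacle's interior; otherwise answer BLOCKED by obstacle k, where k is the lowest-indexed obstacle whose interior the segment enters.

Obstacle 1 [(13,11) (16,6) (24,0) (24,9) (23,10)]:
  edge (13,11)–(16,6): clear
  edge (16,6)–(24,0): clear
  edge (24,0)–(24,9): clear
  edge (24,9)–(23,10): clear
  edge (23,10)–(13,11): clear
  midpoint (3,35/2) outside
  → clear
Obstacle 2 [(0,13) (11,17) (1,23)]:
  edge (0,13)–(11,17): crosses AB
  edge (11,17)–(1,23): crosses AB
  edge (1,23)–(0,13): clear
  → BLOCKED
Obstacle 3 [(0,9) (8,0) (11,11)]:
  edge (0,9)–(8,0): clear
  edge (8,0)–(11,11): clear
  edge (11,11)–(0,9): clear
  midpoint (3,35/2) outside
  → clear
Obstacle 4 [(13,13) (24,19) (13,23)]:
  edge (13,13)–(24,19): clear
  edge (24,19)–(13,23): clear
  edge (13,23)–(13,13): clear
  midpoint (3,35/2) outside
  → clear

BLOCKED by obstacle 2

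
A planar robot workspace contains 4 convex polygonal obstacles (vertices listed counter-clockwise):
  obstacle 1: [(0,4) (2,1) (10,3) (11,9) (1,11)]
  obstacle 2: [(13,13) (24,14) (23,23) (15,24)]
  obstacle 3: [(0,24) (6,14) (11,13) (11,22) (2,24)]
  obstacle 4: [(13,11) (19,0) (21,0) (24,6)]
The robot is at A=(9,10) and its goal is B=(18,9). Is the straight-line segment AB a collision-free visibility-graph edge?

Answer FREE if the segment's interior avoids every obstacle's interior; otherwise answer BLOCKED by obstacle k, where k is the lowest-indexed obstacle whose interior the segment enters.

Obstacle 1 [(0,4) (2,1) (10,3) (11,9) (1,11)]:
  edge (0,4)–(2,1): clear
  edge (2,1)–(10,3): clear
  edge (10,3)–(11,9): clear
  edge (11,9)–(1,11): clear
  edge (1,11)–(0,4): clear
  midpoint (27/2,19/2) outside
  → clear
Obstacle 2 [(13,13) (24,14) (23,23) (15,24)]:
  edge (13,13)–(24,14): clear
  edge (24,14)–(23,23): clear
  edge (23,23)–(15,24): clear
  edge (15,24)–(13,13): clear
  midpoint (27/2,19/2) outside
  → clear
Obstacle 3 [(0,24) (6,14) (11,13) (11,22) (2,24)]:
  edge (0,24)–(6,14): clear
  edge (6,14)–(11,13): clear
  edge (11,13)–(11,22): clear
  edge (11,22)–(2,24): clear
  edge (2,24)–(0,24): clear
  midpoint (27/2,19/2) outside
  → clear
Obstacle 4 [(13,11) (19,0) (21,0) (24,6)]:
  edge (13,11)–(19,0): crosses AB
  edge (19,0)–(21,0): clear
  edge (21,0)–(24,6): clear
  edge (24,6)–(13,11): crosses AB
  → BLOCKED

BLOCKED by obstacle 4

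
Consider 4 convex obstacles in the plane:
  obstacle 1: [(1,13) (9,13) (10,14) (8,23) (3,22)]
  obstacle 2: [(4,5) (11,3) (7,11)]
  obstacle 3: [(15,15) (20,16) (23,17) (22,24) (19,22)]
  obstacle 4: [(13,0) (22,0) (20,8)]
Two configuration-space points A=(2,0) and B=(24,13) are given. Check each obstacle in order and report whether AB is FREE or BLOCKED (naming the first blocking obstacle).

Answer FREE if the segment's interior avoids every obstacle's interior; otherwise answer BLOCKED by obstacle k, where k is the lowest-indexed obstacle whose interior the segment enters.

Obstacle 1 [(1,13) (9,13) (10,14) (8,23) (3,22)]:
  edge (1,13)–(9,13): clear
  edge (9,13)–(10,14): clear
  edge (10,14)–(8,23): clear
  edge (8,23)–(3,22): clear
  edge (3,22)–(1,13): clear
  midpoint (13,13/2) outside
  → clear
Obstacle 2 [(4,5) (11,3) (7,11)]:
  edge (4,5)–(11,3): crosses AB
  edge (11,3)–(7,11): crosses AB
  edge (7,11)–(4,5): clear
  → BLOCKED
Obstacle 3 [(15,15) (20,16) (23,17) (22,24) (19,22)]:
  edge (15,15)–(20,16): clear
  edge (20,16)–(23,17): clear
  edge (23,17)–(22,24): clear
  edge (22,24)–(19,22): clear
  edge (19,22)–(15,15): clear
  midpoint (13,13/2) outside
  → clear
Obstacle 4 [(13,0) (22,0) (20,8)]:
  edge (13,0)–(22,0): clear
  edge (22,0)–(20,8): clear
  edge (20,8)–(13,0): clear
  midpoint (13,13/2) outside
  → clear

BLOCKED by obstacle 2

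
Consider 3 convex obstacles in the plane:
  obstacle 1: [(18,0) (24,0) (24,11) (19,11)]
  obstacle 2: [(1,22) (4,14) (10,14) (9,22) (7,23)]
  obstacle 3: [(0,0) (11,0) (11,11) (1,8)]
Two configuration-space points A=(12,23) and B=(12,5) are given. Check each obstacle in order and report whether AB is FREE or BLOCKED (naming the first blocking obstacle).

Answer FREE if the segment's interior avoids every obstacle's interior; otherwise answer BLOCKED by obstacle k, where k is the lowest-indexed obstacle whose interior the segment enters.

Obstacle 1 [(18,0) (24,0) (24,11) (19,11)]:
  edge (18,0)–(24,0): clear
  edge (24,0)–(24,11): clear
  edge (24,11)–(19,11): clear
  edge (19,11)–(18,0): clear
  midpoint (12,14) outside
  → clear
Obstacle 2 [(1,22) (4,14) (10,14) (9,22) (7,23)]:
  edge (1,22)–(4,14): clear
  edge (4,14)–(10,14): clear
  edge (10,14)–(9,22): clear
  edge (9,22)–(7,23): clear
  edge (7,23)–(1,22): clear
  midpoint (12,14) outside
  → clear
Obstacle 3 [(0,0) (11,0) (11,11) (1,8)]:
  edge (0,0)–(11,0): clear
  edge (11,0)–(11,11): clear
  edge (11,11)–(1,8): clear
  edge (1,8)–(0,0): clear
  midpoint (12,14) outside
  → clear

FREE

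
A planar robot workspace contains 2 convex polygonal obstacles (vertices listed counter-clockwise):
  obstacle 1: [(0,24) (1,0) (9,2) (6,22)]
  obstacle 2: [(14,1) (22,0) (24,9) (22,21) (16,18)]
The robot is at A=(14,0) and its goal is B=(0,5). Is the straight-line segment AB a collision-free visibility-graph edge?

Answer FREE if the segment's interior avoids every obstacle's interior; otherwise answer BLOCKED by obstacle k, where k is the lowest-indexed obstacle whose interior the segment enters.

BLOCKED by obstacle 1

Obstacle 1 [(0,24) (1,0) (9,2) (6,22)]:
  edge (0,24)–(1,0): crosses AB
  edge (1,0)–(9,2): crosses AB
  edge (9,2)–(6,22): clear
  edge (6,22)–(0,24): clear
  → BLOCKED
Obstacle 2 [(14,1) (22,0) (24,9) (22,21) (16,18)]:
  edge (14,1)–(22,0): clear
  edge (22,0)–(24,9): clear
  edge (24,9)–(22,21): clear
  edge (22,21)–(16,18): clear
  edge (16,18)–(14,1): clear
  midpoint (7,5/2) outside
  → clear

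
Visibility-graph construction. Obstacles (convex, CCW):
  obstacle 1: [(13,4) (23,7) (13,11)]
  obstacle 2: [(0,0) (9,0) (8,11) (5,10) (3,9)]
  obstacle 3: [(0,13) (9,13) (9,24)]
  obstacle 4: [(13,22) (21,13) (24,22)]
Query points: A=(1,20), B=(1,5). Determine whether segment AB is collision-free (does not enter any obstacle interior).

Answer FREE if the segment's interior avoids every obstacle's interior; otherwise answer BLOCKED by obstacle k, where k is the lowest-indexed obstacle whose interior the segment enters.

BLOCKED by obstacle 3

Obstacle 1 [(13,4) (23,7) (13,11)]:
  edge (13,4)–(23,7): clear
  edge (23,7)–(13,11): clear
  edge (13,11)–(13,4): clear
  midpoint (1,25/2) outside
  → clear
Obstacle 2 [(0,0) (9,0) (8,11) (5,10) (3,9)]:
  edge (0,0)–(9,0): clear
  edge (9,0)–(8,11): clear
  edge (8,11)–(5,10): clear
  edge (5,10)–(3,9): clear
  edge (3,9)–(0,0): clear
  midpoint (1,25/2) outside
  → clear
Obstacle 3 [(0,13) (9,13) (9,24)]:
  edge (0,13)–(9,13): crosses AB
  edge (9,13)–(9,24): clear
  edge (9,24)–(0,13): crosses AB
  → BLOCKED
Obstacle 4 [(13,22) (21,13) (24,22)]:
  edge (13,22)–(21,13): clear
  edge (21,13)–(24,22): clear
  edge (24,22)–(13,22): clear
  midpoint (1,25/2) outside
  → clear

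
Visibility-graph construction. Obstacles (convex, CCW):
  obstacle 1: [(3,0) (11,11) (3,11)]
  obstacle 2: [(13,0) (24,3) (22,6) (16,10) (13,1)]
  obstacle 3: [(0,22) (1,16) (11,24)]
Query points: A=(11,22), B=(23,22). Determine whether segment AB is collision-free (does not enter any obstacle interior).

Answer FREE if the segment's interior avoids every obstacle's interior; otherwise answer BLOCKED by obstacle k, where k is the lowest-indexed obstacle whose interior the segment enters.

Obstacle 1 [(3,0) (11,11) (3,11)]:
  edge (3,0)–(11,11): clear
  edge (11,11)–(3,11): clear
  edge (3,11)–(3,0): clear
  midpoint (17,22) outside
  → clear
Obstacle 2 [(13,0) (24,3) (22,6) (16,10) (13,1)]:
  edge (13,0)–(24,3): clear
  edge (24,3)–(22,6): clear
  edge (22,6)–(16,10): clear
  edge (16,10)–(13,1): clear
  edge (13,1)–(13,0): clear
  midpoint (17,22) outside
  → clear
Obstacle 3 [(0,22) (1,16) (11,24)]:
  edge (0,22)–(1,16): clear
  edge (1,16)–(11,24): clear
  edge (11,24)–(0,22): clear
  midpoint (17,22) outside
  → clear

FREE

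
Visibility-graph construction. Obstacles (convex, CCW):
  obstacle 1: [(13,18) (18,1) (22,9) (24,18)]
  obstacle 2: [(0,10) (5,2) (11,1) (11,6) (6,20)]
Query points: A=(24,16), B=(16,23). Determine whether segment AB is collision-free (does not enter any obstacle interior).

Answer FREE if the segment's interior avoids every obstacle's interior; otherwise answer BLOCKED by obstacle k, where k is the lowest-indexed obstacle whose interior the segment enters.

Obstacle 1 [(13,18) (18,1) (22,9) (24,18)]:
  edge (13,18)–(18,1): clear
  edge (18,1)–(22,9): clear
  edge (22,9)–(24,18): crosses AB
  edge (24,18)–(13,18): crosses AB
  → BLOCKED
Obstacle 2 [(0,10) (5,2) (11,1) (11,6) (6,20)]:
  edge (0,10)–(5,2): clear
  edge (5,2)–(11,1): clear
  edge (11,1)–(11,6): clear
  edge (11,6)–(6,20): clear
  edge (6,20)–(0,10): clear
  midpoint (20,39/2) outside
  → clear

BLOCKED by obstacle 1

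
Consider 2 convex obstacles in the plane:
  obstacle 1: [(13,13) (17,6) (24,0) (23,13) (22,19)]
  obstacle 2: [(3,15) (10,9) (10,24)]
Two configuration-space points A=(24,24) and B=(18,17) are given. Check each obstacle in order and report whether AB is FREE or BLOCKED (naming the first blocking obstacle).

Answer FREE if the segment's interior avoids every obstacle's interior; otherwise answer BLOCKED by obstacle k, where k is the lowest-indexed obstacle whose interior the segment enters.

FREE

Obstacle 1 [(13,13) (17,6) (24,0) (23,13) (22,19)]:
  edge (13,13)–(17,6): clear
  edge (17,6)–(24,0): clear
  edge (24,0)–(23,13): clear
  edge (23,13)–(22,19): clear
  edge (22,19)–(13,13): clear
  midpoint (21,41/2) outside
  → clear
Obstacle 2 [(3,15) (10,9) (10,24)]:
  edge (3,15)–(10,9): clear
  edge (10,9)–(10,24): clear
  edge (10,24)–(3,15): clear
  midpoint (21,41/2) outside
  → clear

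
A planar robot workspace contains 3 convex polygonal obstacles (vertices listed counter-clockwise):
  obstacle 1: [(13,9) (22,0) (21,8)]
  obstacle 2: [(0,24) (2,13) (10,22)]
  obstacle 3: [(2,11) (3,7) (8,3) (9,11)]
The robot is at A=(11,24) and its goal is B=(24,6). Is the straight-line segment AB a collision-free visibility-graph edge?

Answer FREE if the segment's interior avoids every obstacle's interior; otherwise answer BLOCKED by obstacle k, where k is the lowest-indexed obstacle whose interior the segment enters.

Obstacle 1 [(13,9) (22,0) (21,8)]:
  edge (13,9)–(22,0): clear
  edge (22,0)–(21,8): clear
  edge (21,8)–(13,9): clear
  midpoint (35/2,15) outside
  → clear
Obstacle 2 [(0,24) (2,13) (10,22)]:
  edge (0,24)–(2,13): clear
  edge (2,13)–(10,22): clear
  edge (10,22)–(0,24): clear
  midpoint (35/2,15) outside
  → clear
Obstacle 3 [(2,11) (3,7) (8,3) (9,11)]:
  edge (2,11)–(3,7): clear
  edge (3,7)–(8,3): clear
  edge (8,3)–(9,11): clear
  edge (9,11)–(2,11): clear
  midpoint (35/2,15) outside
  → clear

FREE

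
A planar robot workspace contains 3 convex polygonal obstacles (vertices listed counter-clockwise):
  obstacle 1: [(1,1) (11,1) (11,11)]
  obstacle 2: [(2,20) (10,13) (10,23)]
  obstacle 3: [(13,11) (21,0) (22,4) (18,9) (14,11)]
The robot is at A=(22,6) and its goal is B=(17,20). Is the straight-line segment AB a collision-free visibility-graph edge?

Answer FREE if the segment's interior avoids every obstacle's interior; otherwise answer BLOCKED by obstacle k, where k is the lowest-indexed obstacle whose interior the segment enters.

Obstacle 1 [(1,1) (11,1) (11,11)]:
  edge (1,1)–(11,1): clear
  edge (11,1)–(11,11): clear
  edge (11,11)–(1,1): clear
  midpoint (39/2,13) outside
  → clear
Obstacle 2 [(2,20) (10,13) (10,23)]:
  edge (2,20)–(10,13): clear
  edge (10,13)–(10,23): clear
  edge (10,23)–(2,20): clear
  midpoint (39/2,13) outside
  → clear
Obstacle 3 [(13,11) (21,0) (22,4) (18,9) (14,11)]:
  edge (13,11)–(21,0): clear
  edge (21,0)–(22,4): clear
  edge (22,4)–(18,9): clear
  edge (18,9)–(14,11): clear
  edge (14,11)–(13,11): clear
  midpoint (39/2,13) outside
  → clear

FREE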